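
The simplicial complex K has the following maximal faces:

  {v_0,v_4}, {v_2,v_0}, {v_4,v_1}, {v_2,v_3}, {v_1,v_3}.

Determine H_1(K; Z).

We work with the vertex ordering v_0 < v_1 < v_2 < v_3 < v_4. The simplices of K, each written with vertices in increasing order, are:

  0-simplices (5): [v_0], [v_1], [v_2], [v_3], [v_4]
  1-simplices (5): [v_0,v_2], [v_0,v_4], [v_1,v_3], [v_1,v_4], [v_2,v_3]

giving chain groups C_0 ≅ Z^5, C_1 ≅ Z^5.

Boundary ∂_1: C_1 → C_0 sends each edge [p,q] (with p < q) to q − p. For instance
  ∂[v_1,v_4] = [v_4] − [v_1].
As a 5×5 matrix over Z this has rank 4, with invariant factors (1,1,1,1).

From H_k ≅ ker(∂_k) / im(∂_{k+1}) we obtain:

  H_1: rank ker ∂_1 − rank ∂_2 = (5 − 4) − 0 = 1, and there is no ∂_2, so H_1 = Z.

(K is a triangulation of the circle S^1.)

H_1 ≅ Z.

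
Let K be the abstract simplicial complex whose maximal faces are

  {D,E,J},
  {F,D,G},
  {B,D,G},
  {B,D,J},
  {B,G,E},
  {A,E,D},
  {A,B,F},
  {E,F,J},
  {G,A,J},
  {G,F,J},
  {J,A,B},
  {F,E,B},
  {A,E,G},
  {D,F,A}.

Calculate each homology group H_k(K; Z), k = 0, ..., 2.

Take the total order A < B < D < E < F < G < J on the vertex set. Then K (dimension 2) consists of the simplices:

  0-simplices (7): A, B, D, E, F, G, J
  1-simplices (21): AB, AD, AE, AF, AG, AJ, BD, BE, BF, BG, BJ, DE, DF, DG, DJ, EF, EG, EJ, FG, FJ, GJ
  2-simplices (14): ABF, ABJ, ADE, ADF, AEG, AGJ, BDG, BDJ, BEF, BEG, DEJ, DFG, EFJ, FGJ

so the chain groups are C_0 ≅ Z^7, C_1 ≅ Z^21, C_2 ≅ Z^14.

∂_1: C_1 → C_0 is given by ∂[p,q] = [q] − [p]. For instance
  ∂EJ = J − E.
The 7×21 boundary matrix has rank 6 and Smith normal form diag(1,1,1,1,1,1).

Boundary ∂_2: C_2 → C_1 maps a triangle to the signed sum of its edges. For instance
  ∂ABF = BF − AF + AB,
  ∂FGJ = GJ − FJ + FG.
The resulting 21×14 matrix has rank 13, and its Smith normal form has invariant factors (1,1,1,1,1,1,1,1,1,1,1,1,1).

Computing H_k = (kernel of ∂_k) / (image of ∂_{k+1}):

  H_0: rank C_0 − rank ∂_1 = 7 − 6 = 1, and the invariant factors of ∂_1 are all 1, so H_0 = Z.
  H_1: rank ker ∂_1 − rank ∂_2 = (21 − 6) − 13 = 2, and the invariant factors of ∂_2 are all 1, so H_1 = Z^2.
  H_2: rank ker ∂_2 − rank ∂_3 = (14 − 13) − 0 = 1, and there is no ∂_3, so H_2 = Z.

H_0 ≅ Z,  H_1 ≅ Z^2,  H_2 ≅ Z.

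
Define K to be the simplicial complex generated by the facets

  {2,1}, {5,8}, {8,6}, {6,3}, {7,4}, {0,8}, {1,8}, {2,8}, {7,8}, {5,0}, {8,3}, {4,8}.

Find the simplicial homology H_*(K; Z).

H_0 ≅ Z,  H_1 ≅ Z^4.

Fix the vertex order 0 < 1 < 2 < 3 < 4 < 5 < 6 < 7 < 8 and write every simplex with vertices in increasing order. Then dim K = 1 and the simplices of K are:

  0-simplices (9): [0], [1], [2], [3], [4], [5], [6], [7], [8]
  1-simplices (12): [0,5], [0,8], [1,2], [1,8], [2,8], [3,6], [3,8], [4,7], [4,8], [5,8], [6,8], [7,8]

so the chain groups are C_0 ≅ Z^9, C_1 ≅ Z^12.

Boundary ∂_1: C_1 → C_0 maps an edge to its endpoints' difference, ∂[p,q] = q − p.
This gives a 9×12 integer matrix of rank 8; reducing to Smith normal form yields diagonal entries (1,1,1,1,1,1,1,1).

Computing H_k = (kernel of ∂_k) / (image of ∂_{k+1}):

  H_0: rank C_0 − rank ∂_1 = 9 − 8 = 1, and the invariant factors of ∂_1 are all 1, so H_0 ≅ Z.
  H_1: rank ker ∂_1 − rank ∂_2 = (12 − 8) − 0 = 4, and there is no ∂_2, so H_1 ≅ Z^4.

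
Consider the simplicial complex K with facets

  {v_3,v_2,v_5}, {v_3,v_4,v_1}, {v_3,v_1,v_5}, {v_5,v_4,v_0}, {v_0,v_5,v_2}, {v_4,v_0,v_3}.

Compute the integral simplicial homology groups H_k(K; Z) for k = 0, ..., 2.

We work with the vertex ordering v_0 < v_1 < v_2 < v_3 < v_4 < v_5. The simplices of K, each written with vertices in increasing order, are:

  0-simplices (6): [v_0], [v_1], [v_2], [v_3], [v_4], [v_5]
  1-simplices (12): [v_0,v_2], [v_0,v_3], [v_0,v_4], [v_0,v_5], [v_1,v_3], [v_1,v_4], [v_1,v_5], [v_2,v_3], [v_2,v_5], [v_3,v_4], [v_3,v_5], [v_4,v_5]
  2-simplices (6): [v_0,v_2,v_5], [v_0,v_3,v_4], [v_0,v_4,v_5], [v_1,v_3,v_4], [v_1,v_3,v_5], [v_2,v_3,v_5]

Hence C_0 ≅ Z^6, C_1 ≅ Z^12, C_2 ≅ Z^6.

Boundary ∂_1: C_1 → C_0 is given by ∂[p,q] = [q] − [p].
This gives a 6×12 integer matrix of rank 5; reducing to Smith normal form yields diagonal entries (1,1,1,1,1).

The boundary map ∂_2: C_2 → C_1 acts by ∂[p,q,r] = [q,r] − [p,r] + [p,q]. For instance
  ∂[v_0,v_4,v_5] = [v_4,v_5] − [v_0,v_5] + [v_0,v_4],
  ∂[v_0,v_2,v_5] = [v_2,v_5] − [v_0,v_5] + [v_0,v_2].
This gives a 12×6 integer matrix of rank 6; reducing to Smith normal form yields diagonal entries (1,1,1,1,1,1).

Now H_k = ker ∂_k / im ∂_{k+1}, so:

  H_0: rank C_0 − rank ∂_1 = 6 − 5 = 1, and the invariant factors of ∂_1 are all 1, so H_0 ≅ Z.
  H_1: rank ker ∂_1 − rank ∂_2 = (12 − 5) − 6 = 1, and the invariant factors of ∂_2 are all 1, so H_1 ≅ Z.
  H_2: rank ker ∂_2 − rank ∂_3 = (6 − 6) − 0 = 0, and there is no ∂_3, so H_2 ≅ 0.

(K is a triangulation of the cylinder S^1 x I.)

H_0 = Z,  H_1 = Z,  H_2 = 0.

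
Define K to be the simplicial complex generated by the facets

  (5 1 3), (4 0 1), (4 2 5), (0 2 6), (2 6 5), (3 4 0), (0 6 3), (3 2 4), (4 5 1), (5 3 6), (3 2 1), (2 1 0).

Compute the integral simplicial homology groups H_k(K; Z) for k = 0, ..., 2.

H_0 ≅ Z,  H_1 ≅ Z/2Z,  H_2 = 0.

K has 7 vertices, 18 edges, 12 triangles.
rank ∂_0 = 0, rank ∂_1 = 6 ⇒ b_0 = 7 − 0 − 6 = 1; all invariant factors of ∂_1 are 1 so no torsion. So H_0 = Z.
rank ∂_1 = 6, rank ∂_2 = 12 ⇒ b_1 = 18 − 6 − 12 = 0; ∂_2 has invariant factor(s) [2] giving torsion. So H_1 = Z/2Z.
rank ∂_2 = 12, rank ∂_3 = 0 ⇒ b_2 = 12 − 12 − 0 = 0. So H_2 = 0.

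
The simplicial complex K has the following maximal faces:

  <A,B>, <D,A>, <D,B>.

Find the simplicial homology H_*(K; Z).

We work with the vertex ordering A < B < D. The simplices of K, each written with vertices in increasing order, are:

  0-simplices (3): A, B, D
  1-simplices (3): AB, AD, BD

giving chain groups C_0 ≅ Z^3, C_1 ≅ Z^3.

∂_1: C_1 → C_0 maps an edge to its endpoints' difference, ∂[p,q] = q − p.
The resulting 3×3 matrix has rank 2, and its Smith normal form has invariant factors (1,1).

From H_k ≅ ker(∂_k) / im(∂_{k+1}) we obtain:

  H_0: rank C_0 − rank ∂_1 = 3 − 2 = 1, and the invariant factors of ∂_1 are all 1, so H_0 ≅ Z.
  H_1: rank ker ∂_1 − rank ∂_2 = (3 − 2) − 0 = 1, and there is no ∂_2, so H_1 ≅ Z.

(K is a triangulation of the circle S^1.)

H_0 ≅ Z,  H_1 ≅ Z.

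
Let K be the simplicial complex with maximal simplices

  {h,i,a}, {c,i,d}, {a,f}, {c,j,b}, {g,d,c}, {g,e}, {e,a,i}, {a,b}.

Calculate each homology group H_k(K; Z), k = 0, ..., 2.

Fix the vertex order a < b < c < d < e < f < g < h < i < j and write every simplex with vertices in increasing order. Then dim K = 2 and the simplices of K are:

  0-simplices (10): a, b, c, d, e, f, g, h, i, j
  1-simplices (16): ab, ae, af, ah, ai, bc, bj, cd, cg, ci, cj, dg, di, eg, ei, hi
  2-simplices (5): aei, ahi, bcj, cdg, cdi

giving chain groups C_0 ≅ Z^10, C_1 ≅ Z^16, C_2 ≅ Z^5.

∂_1: C_1 → C_0 is given by ∂[p,q] = [q] − [p]. For instance
  ∂af = f − a.
This gives a 10×16 integer matrix of rank 9; reducing to Smith normal form yields diagonal entries (1,1,1,1,1,1,1,1,1).

Boundary ∂_2: C_2 → C_1 maps a triangle to the signed sum of its edges. For instance
  ∂cdi = di − ci + cd,
  ∂bcj = cj − bj + bc.
The 16×5 boundary matrix has rank 5 and Smith normal form diag(1,1,1,1,1).

Now H_k = ker ∂_k / im ∂_{k+1}, so:

  H_0: rank C_0 − rank ∂_1 = 10 − 9 = 1, and the invariant factors of ∂_1 are all 1, so H_0 ≅ Z.
  H_1: rank ker ∂_1 − rank ∂_2 = (16 − 9) − 5 = 2, and the invariant factors of ∂_2 are all 1, so H_1 ≅ Z^2.
  H_2: rank ker ∂_2 − rank ∂_3 = (5 − 5) − 0 = 0, and there is no ∂_3, so H_2 ≅ 0.

As a check, the Euler characteristic is 10 − 16 + 5 = -1, which agrees with 1 − 2 + 0 = -1.

H_0 ≅ Z,  H_1 ≅ Z^2,  H_2 = 0.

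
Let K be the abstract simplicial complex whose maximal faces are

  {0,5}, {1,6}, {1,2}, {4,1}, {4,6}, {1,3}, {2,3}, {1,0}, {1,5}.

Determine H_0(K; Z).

Order the vertices as 0 < 1 < 2 < 3 < 4 < 5 < 6. Listing each simplex with vertices in this order, K has dimension 1 with simplices:

  0-simplices (7): [0], [1], [2], [3], [4], [5], [6]
  1-simplices (9): [0,1], [0,5], [1,2], [1,3], [1,4], [1,5], [1,6], [2,3], [4,6]

giving chain groups C_0 ≅ Z^7, C_1 ≅ Z^9.

∂_1: C_1 → C_0 sends each edge [p,q] (with p < q) to q − p.
The resulting 7×9 matrix has rank 6, and its Smith normal form has invariant factors (1,1,1,1,1,1).

Reading off H_k = ker ∂_k / im ∂_{k+1}:

  H_0: rank C_0 − rank ∂_1 = 7 − 6 = 1, and the invariant factors of ∂_1 are all 1, so H_0 = Z.

H_0 ≅ Z.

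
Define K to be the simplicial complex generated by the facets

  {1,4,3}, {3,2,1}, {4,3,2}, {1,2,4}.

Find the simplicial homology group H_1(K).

Order the vertices as 1 < 2 < 3 < 4. Listing each simplex with vertices in this order, K has dimension 2 with simplices:

  0-simplices (4): [1], [2], [3], [4]
  1-simplices (6): [1,2], [1,3], [1,4], [2,3], [2,4], [3,4]
  2-simplices (4): [1,2,3], [1,2,4], [1,3,4], [2,3,4]

Hence C_0 ≅ Z^4, C_1 ≅ Z^6, C_2 ≅ Z^4.

∂_1: C_1 → C_0 is given by ∂[p,q] = [q] − [p]. For instance
  ∂[1,4] = [4] − [1].
As a 4×6 matrix over Z this has rank 3, with invariant factors (1,1,1).

Boundary ∂_2: C_2 → C_1 sends each 2-simplex [p,q,r] to [q,r] − [p,r] + [p,q]. For instance
  ∂[1,2,4] = [2,4] − [1,4] + [1,2],
  ∂[1,2,3] = [2,3] − [1,3] + [1,2].
The resulting 6×4 matrix has rank 3, and its Smith normal form has invariant factors (1,1,1).

From H_k ≅ ker(∂_k) / im(∂_{k+1}) we obtain:

  H_1: rank ker ∂_1 − rank ∂_2 = (6 − 3) − 3 = 0, and the invariant factors of ∂_2 are all 1, so H_1 = 0.

H_1 = 0.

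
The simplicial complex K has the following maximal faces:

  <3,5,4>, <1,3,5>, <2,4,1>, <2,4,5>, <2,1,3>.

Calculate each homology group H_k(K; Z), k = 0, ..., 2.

H_0 ≅ Z,  H_1 ≅ Z,  H_2 = 0.

We work with the vertex ordering 1 < 2 < 3 < 4 < 5. The simplices of K, each written with vertices in increasing order, are:

  0-simplices (5): [1], [2], [3], [4], [5]
  1-simplices (10): [1,2], [1,3], [1,4], [1,5], [2,3], [2,4], [2,5], [3,4], [3,5], [4,5]
  2-simplices (5): [1,2,3], [1,2,4], [1,3,5], [2,4,5], [3,4,5]

giving chain groups C_0 ≅ Z^5, C_1 ≅ Z^10, C_2 ≅ Z^5.

Boundary ∂_1: C_1 → C_0 is given by ∂[p,q] = [q] − [p]. For instance
  ∂[3,5] = [5] − [3].
The resulting 5×10 matrix has rank 4, and its Smith normal form has invariant factors (1,1,1,1).

The boundary map ∂_2: C_2 → C_1 sends each 2-simplex [p,q,r] to [q,r] − [p,r] + [p,q]. For instance
  ∂[1,2,4] = [2,4] − [1,4] + [1,2],
  ∂[1,2,3] = [2,3] − [1,3] + [1,2].
The resulting 10×5 matrix has rank 5, and its Smith normal form has invariant factors (1,1,1,1,1).

From H_k ≅ ker(∂_k) / im(∂_{k+1}) we obtain:

  H_0: rank C_0 − rank ∂_1 = 5 − 4 = 1, and the invariant factors of ∂_1 are all 1, so H_0 = Z.
  H_1: rank ker ∂_1 − rank ∂_2 = (10 − 4) − 5 = 1, and the invariant factors of ∂_2 are all 1, so H_1 = Z.
  H_2: rank ker ∂_2 − rank ∂_3 = (5 − 5) − 0 = 0, and there is no ∂_3, so H_2 = 0.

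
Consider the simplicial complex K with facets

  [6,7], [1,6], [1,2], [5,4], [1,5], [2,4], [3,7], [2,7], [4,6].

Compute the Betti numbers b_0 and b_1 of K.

b_0 = 1, b_1 = 3.

We work with the vertex ordering 1 < 2 < 3 < 4 < 5 < 6 < 7. The simplices of K, each written with vertices in increasing order, are:

  0-simplices (7): [1], [2], [3], [4], [5], [6], [7]
  1-simplices (9): [1,2], [1,5], [1,6], [2,4], [2,7], [3,7], [4,5], [4,6], [6,7]

giving chain groups C_0 ≅ Z^7, C_1 ≅ Z^9.

Boundary ∂_1: C_1 → C_0 is given by ∂[p,q] = [q] − [p]. For instance
  ∂[3,7] = [7] − [3].
As a 7×9 matrix over Z this has rank 6, with invariant factors (1,1,1,1,1,1).

From H_k ≅ ker(∂_k) / im(∂_{k+1}) we obtain:

  H_0: rank C_0 − rank ∂_1 = 7 − 6 = 1, and the invariant factors of ∂_1 are all 1, so H_0 ≅ Z.
  H_1: rank ker ∂_1 − rank ∂_2 = (9 − 6) − 0 = 3, and there is no ∂_2, so H_1 ≅ Z^3.

Hence the Betti numbers are b_0 = 1, b_1 = 3.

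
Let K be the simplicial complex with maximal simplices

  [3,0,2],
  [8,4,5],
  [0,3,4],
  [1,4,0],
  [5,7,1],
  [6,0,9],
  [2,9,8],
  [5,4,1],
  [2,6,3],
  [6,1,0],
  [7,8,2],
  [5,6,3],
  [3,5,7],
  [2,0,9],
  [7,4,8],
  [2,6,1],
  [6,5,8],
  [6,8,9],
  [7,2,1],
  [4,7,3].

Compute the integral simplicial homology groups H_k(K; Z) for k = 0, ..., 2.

H_0 ≅ Z,  H_1 ≅ Z ⊕ Z/2,  H_2 = 0.

Take the total order 0 < 1 < 2 < 3 < 4 < 5 < 6 < 7 < 8 < 9 on the vertex set. Then K (dimension 2) consists of the simplices:

  0-simplices (10): [0], [1], [2], [3], [4], [5], [6], [7], [8], [9]
  1-simplices (30): (30 of them)
  2-simplices (20): (20 of them)

giving chain groups C_0 ≅ Z^10, C_1 ≅ Z^30, C_2 ≅ Z^20.

∂_1: C_1 → C_0 maps an edge to its endpoints' difference, ∂[p,q] = q − p.
As a 10×30 matrix over Z this has rank 9, with invariant factors (1,1,1,1,1,1,1,1,1).

The boundary map ∂_2: C_2 → C_1 maps a triangle to the signed sum of its edges. For instance
  ∂[6,8,9] = [8,9] − [6,9] + [6,8],
  ∂[0,1,6] = [1,6] − [0,6] + [0,1].
The 30×20 boundary matrix has rank 20 and Smith normal form diag(1,1,1,1,1,1,1,1,1,1,1,1,1,1,1,1,1,1,1,2).

From H_k ≅ ker(∂_k) / im(∂_{k+1}) we obtain:

  H_0: rank C_0 − rank ∂_1 = 10 − 9 = 1, and the invariant factors of ∂_1 are all 1, so H_0 ≅ Z.
  H_1: rank ker ∂_1 − rank ∂_2 = (30 − 9) − 20 = 1, and ∂_2 has invariant factor 2 > 1, so H_1 ≅ Z ⊕ Z/2.
  H_2: rank ker ∂_2 − rank ∂_3 = (20 − 20) − 0 = 0, and there is no ∂_3, so H_2 ≅ 0.

As a check, the Euler characteristic is 10 − 30 + 20 = 0, which agrees with 1 − 1 + 0 = 0.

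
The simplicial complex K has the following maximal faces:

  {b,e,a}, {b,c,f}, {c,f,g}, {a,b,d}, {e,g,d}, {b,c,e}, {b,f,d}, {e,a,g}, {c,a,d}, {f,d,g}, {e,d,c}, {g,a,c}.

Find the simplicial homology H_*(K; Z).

Order the vertices as a < b < c < d < e < f < g. Listing each simplex with vertices in this order, K has dimension 2 with simplices:

  0-simplices (7): a, b, c, d, e, f, g
  1-simplices (18): ab, ac, ad, ae, ag, bc, bd, be, bf, cd, ce, cf, cg, de, df, dg, eg, fg
  2-simplices (12): abd, abe, acd, acg, aeg, bce, bcf, bdf, cde, cfg, deg, dfg

Hence C_0 ≅ Z^7, C_1 ≅ Z^18, C_2 ≅ Z^12.

The boundary map ∂_1: C_1 → C_0 is given by ∂[p,q] = [q] − [p]. For instance
  ∂eg = g − e.
The resulting 7×18 matrix has rank 6, and its Smith normal form has invariant factors (1,1,1,1,1,1).

The boundary map ∂_2: C_2 → C_1 sends each 2-simplex [p,q,r] to [q,r] − [p,r] + [p,q]. For instance
  ∂deg = eg − dg + de,
  ∂bce = ce − be + bc.
As a 18×12 matrix over Z this has rank 12, with invariant factors (1,1,1,1,1,1,1,1,1,1,1,2).

From H_k ≅ ker(∂_k) / im(∂_{k+1}) we obtain:

  H_0: rank C_0 − rank ∂_1 = 7 − 6 = 1, and the invariant factors of ∂_1 are all 1, so H_0 = Z.
  H_1: rank ker ∂_1 − rank ∂_2 = (18 − 6) − 12 = 0, and ∂_2 has invariant factor 2 > 1, so H_1 = Z/2.
  H_2: rank ker ∂_2 − rank ∂_3 = (12 − 12) − 0 = 0, and there is no ∂_3, so H_2 = 0.

H_0 ≅ Z,  H_1 ≅ Z/2,  H_2 = 0.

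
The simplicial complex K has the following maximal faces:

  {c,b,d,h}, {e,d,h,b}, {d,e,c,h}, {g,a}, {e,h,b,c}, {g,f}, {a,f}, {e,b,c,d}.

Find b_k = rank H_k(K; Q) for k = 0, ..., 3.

b_0 = 2, b_1 = 1, b_2 = 0, b_3 = 1.

We work with the vertex ordering a < b < c < d < e < f < g < h. The simplices of K, each written with vertices in increasing order, are:

  0-simplices (8): a, b, c, d, e, f, g, h
  1-simplices (13): af, ag, bc, bd, be, bh, cd, ce, ch, de, dh, eh, fg
  2-simplices (10): bcd, bce, bch, bde, bdh, beh, cde, cdh, ceh, deh
  3-simplices (5): bcde, bcdh, bceh, bdeh, cdeh

Hence C_0 ≅ Z^8, C_1 ≅ Z^13, C_2 ≅ Z^10, C_3 ≅ Z^5.

The boundary map ∂_1: C_1 → C_0 is given by ∂[p,q] = [q] − [p].
This gives a 8×13 integer matrix of rank 6; reducing to Smith normal form yields diagonal entries (1,1,1,1,1,1).

∂_2: C_2 → C_1 acts by ∂[p,q,r] = [q,r] − [p,r] + [p,q]. For instance
  ∂beh = eh − bh + be,
  ∂bde = de − be + bd.
This gives a 13×10 integer matrix of rank 6; reducing to Smith normal form yields diagonal entries (1,1,1,1,1,1).

Boundary ∂_3: C_3 → C_2 sends each 3-simplex σ to the alternating sum Σ_i (−1)^i (σ with its i-th vertex removed). For instance
  ∂bdeh = deh − beh + bdh − bde,
  ∂bcdh = cdh − bdh + bch − bcd.
The 10×5 boundary matrix has rank 4 and Smith normal form diag(1,1,1,1).

From H_k ≅ ker(∂_k) / im(∂_{k+1}) we obtain:

  H_0: rank C_0 − rank ∂_1 = 8 − 6 = 2, and the invariant factors of ∂_1 are all 1, so H_0 ≅ Z^2.
  H_1: rank ker ∂_1 − rank ∂_2 = (13 − 6) − 6 = 1, and the invariant factors of ∂_2 are all 1, so H_1 ≅ Z.
  H_2: rank ker ∂_2 − rank ∂_3 = (10 − 6) − 4 = 0, and the invariant factors of ∂_3 are all 1, so H_2 ≅ 0.
  H_3: rank ker ∂_3 − rank ∂_4 = (5 − 4) − 0 = 1, and there is no ∂_4, so H_3 ≅ Z.

(K is a triangulation of the disjoint union of the circle S^1 and the 3-sphere S^3.)

Hence the Betti numbers are b_0 = 2, b_1 = 1, b_2 = 0, b_3 = 1.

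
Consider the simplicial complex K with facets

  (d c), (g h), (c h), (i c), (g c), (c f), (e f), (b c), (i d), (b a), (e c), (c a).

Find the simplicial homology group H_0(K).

Order the vertices as a < b < c < d < e < f < g < h < i. Listing each simplex with vertices in this order, K has dimension 1 with simplices:

  0-simplices (9): a, b, c, d, e, f, g, h, i
  1-simplices (12): ab, ac, bc, cd, ce, cf, cg, ch, ci, di, ef, gh

so the chain groups are C_0 ≅ Z^9, C_1 ≅ Z^12.

Boundary ∂_1: C_1 → C_0 maps an edge to its endpoints' difference, ∂[p,q] = q − p. For instance
  ∂ci = i − c.
This gives a 9×12 integer matrix of rank 8; reducing to Smith normal form yields diagonal entries (1,1,1,1,1,1,1,1).

Reading off H_k = ker ∂_k / im ∂_{k+1}:

  H_0: rank C_0 − rank ∂_1 = 9 − 8 = 1, and the invariant factors of ∂_1 are all 1, so H_0 ≅ Z.

H_0 = Z.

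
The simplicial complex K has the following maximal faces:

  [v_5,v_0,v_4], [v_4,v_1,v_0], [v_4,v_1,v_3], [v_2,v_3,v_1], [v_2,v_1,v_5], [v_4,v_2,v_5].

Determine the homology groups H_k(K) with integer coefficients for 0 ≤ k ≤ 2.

H_0 = Z,  H_1 = Z,  H_2 = 0.

Take the total order v_0 < v_1 < v_2 < v_3 < v_4 < v_5 on the vertex set. Then K (dimension 2) consists of the simplices:

  0-simplices (6): [v_0], [v_1], [v_2], [v_3], [v_4], [v_5]
  1-simplices (12): [v_0,v_1], [v_0,v_4], [v_0,v_5], [v_1,v_2], [v_1,v_3], [v_1,v_4], [v_1,v_5], [v_2,v_3], [v_2,v_4], [v_2,v_5], [v_3,v_4], [v_4,v_5]
  2-simplices (6): [v_0,v_1,v_4], [v_0,v_4,v_5], [v_1,v_2,v_3], [v_1,v_2,v_5], [v_1,v_3,v_4], [v_2,v_4,v_5]

giving chain groups C_0 ≅ Z^6, C_1 ≅ Z^12, C_2 ≅ Z^6.

The boundary map ∂_1: C_1 → C_0 sends each edge [p,q] (with p < q) to q − p. For instance
  ∂[v_1,v_3] = [v_3] − [v_1].
As a 6×12 matrix over Z this has rank 5, with invariant factors (1,1,1,1,1).

The boundary map ∂_2: C_2 → C_1 acts by ∂[p,q,r] = [q,r] − [p,r] + [p,q]. For instance
  ∂[v_0,v_1,v_4] = [v_1,v_4] − [v_0,v_4] + [v_0,v_1],
  ∂[v_1,v_2,v_3] = [v_2,v_3] − [v_1,v_3] + [v_1,v_2].
The 12×6 boundary matrix has rank 6 and Smith normal form diag(1,1,1,1,1,1).

Computing H_k = (kernel of ∂_k) / (image of ∂_{k+1}):

  H_0: rank C_0 − rank ∂_1 = 6 − 5 = 1, and the invariant factors of ∂_1 are all 1, so H_0 ≅ Z.
  H_1: rank ker ∂_1 − rank ∂_2 = (12 − 5) − 6 = 1, and the invariant factors of ∂_2 are all 1, so H_1 ≅ Z.
  H_2: rank ker ∂_2 − rank ∂_3 = (6 − 6) − 0 = 0, and there is no ∂_3, so H_2 ≅ 0.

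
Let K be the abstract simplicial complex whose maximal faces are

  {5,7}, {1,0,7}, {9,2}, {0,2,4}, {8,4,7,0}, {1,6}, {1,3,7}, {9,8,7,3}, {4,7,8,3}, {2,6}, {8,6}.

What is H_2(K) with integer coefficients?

Order the vertices as 0 < 1 < 2 < 3 < 4 < 5 < 6 < 7 < 8 < 9. Listing each simplex with vertices in this order, K has dimension 3 with simplices:

  0-simplices (10): [0], [1], [2], [3], [4], [5], [6], [7], [8], [9]
  1-simplices (22): [0,1], [0,2], [0,4], [0,7], [0,8], [1,3], [1,6], [1,7], [2,4], [2,6], [2,9], [3,4], [3,7], [3,8], [3,9], [4,7], [4,8], [5,7], [6,8], [7,8], [7,9], [8,9]
  2-simplices (13): [0,1,7], [0,2,4], [0,4,7], [0,4,8], [0,7,8], [1,3,7], [3,4,7], [3,4,8], [3,7,8], [3,7,9], [3,8,9], [4,7,8], [7,8,9]
  3-simplices (3): [0,4,7,8], [3,4,7,8], [3,7,8,9]

Hence C_0 ≅ Z^10, C_1 ≅ Z^22, C_2 ≅ Z^13, C_3 ≅ Z^3.

∂_1: C_1 → C_0 sends each edge [p,q] (with p < q) to q − p.
The resulting 10×22 matrix has rank 9, and its Smith normal form has invariant factors (1,1,1,1,1,1,1,1,1).

Boundary ∂_2: C_2 → C_1 maps a triangle to the signed sum of its edges. For instance
  ∂[4,7,8] = [7,8] − [4,8] + [4,7],
  ∂[0,4,8] = [4,8] − [0,8] + [0,4].
The 22×13 boundary matrix has rank 10 and Smith normal form diag(1,1,1,1,1,1,1,1,1,1).

The boundary map ∂_3: C_3 → C_2 sends each 3-simplex σ to the alternating sum Σ_i (−1)^i (σ with its i-th vertex removed). For instance
  ∂[0,4,7,8] = [4,7,8] − [0,7,8] + [0,4,8] − [0,4,7],
  ∂[3,7,8,9] = [7,8,9] − [3,8,9] + [3,7,9] − [3,7,8].
As a 13×3 matrix over Z this has rank 3, with invariant factors (1,1,1).

From H_k ≅ ker(∂_k) / im(∂_{k+1}) we obtain:

  H_2: rank ker ∂_2 − rank ∂_3 = (13 − 10) − 3 = 0, and the invariant factors of ∂_3 are all 1, so H_2 = 0.

H_2 ≅ 0.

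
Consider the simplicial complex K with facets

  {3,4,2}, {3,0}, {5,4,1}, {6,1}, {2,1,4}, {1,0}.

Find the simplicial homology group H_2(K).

K has 7 vertices, 10 edges, 3 triangles.
rank ∂_2 = 3, rank ∂_3 = 0 ⇒ b_2 = 3 − 3 − 0 = 0. So H_2 = 0.

H_2 ≅ 0.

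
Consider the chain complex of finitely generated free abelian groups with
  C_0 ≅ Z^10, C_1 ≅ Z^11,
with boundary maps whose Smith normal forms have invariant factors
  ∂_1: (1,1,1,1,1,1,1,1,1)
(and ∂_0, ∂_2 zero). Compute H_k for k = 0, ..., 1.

H_0 ≅ Z,  H_1 ≅ Z^2.

H_0: b_0 = 10 − 0 − 9 = 1; torsion from ∂_1 factors > 1: none. So H_0 ≅ Z.
H_1: b_1 = 11 − 9 − 0 = 2; torsion from ∂_2 factors > 1: none. So H_1 ≅ Z^2.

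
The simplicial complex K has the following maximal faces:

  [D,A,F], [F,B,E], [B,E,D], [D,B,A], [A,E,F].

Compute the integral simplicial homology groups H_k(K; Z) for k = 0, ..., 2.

H_0 ≅ Z,  H_1 ≅ Z,  H_2 = 0.

Fix the vertex order A < B < D < E < F and write every simplex with vertices in increasing order. Then dim K = 2 and the simplices of K are:

  0-simplices (5): A, B, D, E, F
  1-simplices (10): AB, AD, AE, AF, BD, BE, BF, DE, DF, EF
  2-simplices (5): ABD, ADF, AEF, BDE, BEF

so the chain groups are C_0 ≅ Z^5, C_1 ≅ Z^10, C_2 ≅ Z^5.

∂_1: C_1 → C_0 sends each edge [p,q] (with p < q) to q − p. For instance
  ∂DE = E − D.
As a 5×10 matrix over Z this has rank 4, with invariant factors (1,1,1,1).

Boundary ∂_2: C_2 → C_1 maps a triangle to the signed sum of its edges. For instance
  ∂BDE = DE − BE + BD,
  ∂AEF = EF − AF + AE.
The 10×5 boundary matrix has rank 5 and Smith normal form diag(1,1,1,1,1).

Computing H_k = (kernel of ∂_k) / (image of ∂_{k+1}):

  H_0: rank C_0 − rank ∂_1 = 5 − 4 = 1, and the invariant factors of ∂_1 are all 1, so H_0 = Z.
  H_1: rank ker ∂_1 − rank ∂_2 = (10 − 4) − 5 = 1, and the invariant factors of ∂_2 are all 1, so H_1 = Z.
  H_2: rank ker ∂_2 − rank ∂_3 = (5 − 5) − 0 = 0, and there is no ∂_3, so H_2 = 0.

As a check, the Euler characteristic is 5 − 10 + 5 = 0, which agrees with 1 − 1 + 0 = 0.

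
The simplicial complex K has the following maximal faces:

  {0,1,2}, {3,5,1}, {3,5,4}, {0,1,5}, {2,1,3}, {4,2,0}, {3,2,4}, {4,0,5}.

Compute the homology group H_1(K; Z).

H_1 ≅ 0.

K has 6 vertices, 12 edges, 8 triangles.
rank ∂_1 = 5, rank ∂_2 = 7 ⇒ b_1 = 12 − 5 − 7 = 0; all invariant factors of ∂_2 are 1 so no torsion. So H_1 ≅ 0.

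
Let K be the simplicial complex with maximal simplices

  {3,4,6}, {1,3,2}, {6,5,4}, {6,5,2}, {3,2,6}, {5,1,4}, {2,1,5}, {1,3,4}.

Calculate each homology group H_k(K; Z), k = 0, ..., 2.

H_0 = Z,  H_1 = 0,  H_2 = Z.

We work with the vertex ordering 1 < 2 < 3 < 4 < 5 < 6. The simplices of K, each written with vertices in increasing order, are:

  0-simplices (6): [1], [2], [3], [4], [5], [6]
  1-simplices (12): [1,2], [1,3], [1,4], [1,5], [2,3], [2,5], [2,6], [3,4], [3,6], [4,5], [4,6], [5,6]
  2-simplices (8): [1,2,3], [1,2,5], [1,3,4], [1,4,5], [2,3,6], [2,5,6], [3,4,6], [4,5,6]

so the chain groups are C_0 ≅ Z^6, C_1 ≅ Z^12, C_2 ≅ Z^8.

Boundary ∂_1: C_1 → C_0 maps an edge to its endpoints' difference, ∂[p,q] = q − p. For instance
  ∂[2,6] = [6] − [2].
As a 6×12 matrix over Z this has rank 5, with invariant factors (1,1,1,1,1).

Boundary ∂_2: C_2 → C_1 acts by ∂[p,q,r] = [q,r] − [p,r] + [p,q]. For instance
  ∂[2,3,6] = [3,6] − [2,6] + [2,3],
  ∂[1,2,5] = [2,5] − [1,5] + [1,2].
The 12×8 boundary matrix has rank 7 and Smith normal form diag(1,1,1,1,1,1,1).

Computing H_k = (kernel of ∂_k) / (image of ∂_{k+1}):

  H_0: rank C_0 − rank ∂_1 = 6 − 5 = 1, and the invariant factors of ∂_1 are all 1, so H_0 = Z.
  H_1: rank ker ∂_1 − rank ∂_2 = (12 − 5) − 7 = 0, and the invariant factors of ∂_2 are all 1, so H_1 = 0.
  H_2: rank ker ∂_2 − rank ∂_3 = (8 − 7) − 0 = 1, and there is no ∂_3, so H_2 = Z.

As a check, the Euler characteristic is 6 − 12 + 8 = 2, which agrees with 1 − 0 + 1 = 2.
(K is a triangulation of the 2-sphere S^2.)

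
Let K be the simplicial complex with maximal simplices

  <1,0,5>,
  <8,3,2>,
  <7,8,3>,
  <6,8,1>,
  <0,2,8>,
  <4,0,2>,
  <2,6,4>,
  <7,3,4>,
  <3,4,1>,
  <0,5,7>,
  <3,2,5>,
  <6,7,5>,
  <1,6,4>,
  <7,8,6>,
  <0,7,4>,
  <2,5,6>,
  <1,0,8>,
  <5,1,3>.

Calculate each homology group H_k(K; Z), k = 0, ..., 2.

H_0 ≅ Z,  H_1 ≅ Z^2,  H_2 ≅ Z.

Order the vertices as 0 < 1 < 2 < 3 < 4 < 5 < 6 < 7 < 8. Listing each simplex with vertices in this order, K has dimension 2 with simplices:

  0-simplices (9): [0], [1], [2], [3], [4], [5], [6], [7], [8]
  1-simplices (27): (27 of them)
  2-simplices (18): [0,1,5], [0,1,8], [0,2,4], [0,2,8], [0,4,7], [0,5,7], [1,3,4], [1,3,5], [1,4,6], [1,6,8], [2,3,5], [2,3,8], [2,4,6], [2,5,6], [3,4,7], [3,7,8], [5,6,7], [6,7,8]

giving chain groups C_0 ≅ Z^9, C_1 ≅ Z^27, C_2 ≅ Z^18.

The boundary map ∂_1: C_1 → C_0 maps an edge to its endpoints' difference, ∂[p,q] = q − p. For instance
  ∂[6,7] = [7] − [6].
This gives a 9×27 integer matrix of rank 8; reducing to Smith normal form yields diagonal entries (1,1,1,1,1,1,1,1).

∂_2: C_2 → C_1 sends each 2-simplex [p,q,r] to [q,r] − [p,r] + [p,q]. For instance
  ∂[1,4,6] = [4,6] − [1,6] + [1,4],
  ∂[2,3,5] = [3,5] − [2,5] + [2,3].
This gives a 27×18 integer matrix of rank 17; reducing to Smith normal form yields diagonal entries (1,1,1,1,1,1,1,1,1,1,1,1,1,1,1,1,1).

From H_k ≅ ker(∂_k) / im(∂_{k+1}) we obtain:

  H_0: rank C_0 − rank ∂_1 = 9 − 8 = 1, and the invariant factors of ∂_1 are all 1, so H_0 ≅ Z.
  H_1: rank ker ∂_1 − rank ∂_2 = (27 − 8) − 17 = 2, and the invariant factors of ∂_2 are all 1, so H_1 ≅ Z^2.
  H_2: rank ker ∂_2 − rank ∂_3 = (18 − 17) − 0 = 1, and there is no ∂_3, so H_2 ≅ Z.

As a check, the Euler characteristic is 9 − 27 + 18 = 0, which agrees with 1 − 2 + 1 = 0.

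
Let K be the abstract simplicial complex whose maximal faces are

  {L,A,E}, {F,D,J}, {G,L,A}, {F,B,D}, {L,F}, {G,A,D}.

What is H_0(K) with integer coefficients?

H_0 ≅ Z.

Take the total order A < B < D < E < F < G < J < L on the vertex set. Then K (dimension 2) consists of the simplices:

  0-simplices (8): A, B, D, E, F, G, J, L
  1-simplices (13): AD, AE, AG, AL, BD, BF, DF, DG, DJ, EL, FJ, FL, GL
  2-simplices (5): ADG, AEL, AGL, BDF, DFJ

so the chain groups are C_0 ≅ Z^8, C_1 ≅ Z^13, C_2 ≅ Z^5.

∂_1: C_1 → C_0 is given by ∂[p,q] = [q] − [p]. For instance
  ∂AD = D − A.
The resulting 8×13 matrix has rank 7, and its Smith normal form has invariant factors (1,1,1,1,1,1,1).

The boundary map ∂_2: C_2 → C_1 acts by ∂[p,q,r] = [q,r] − [p,r] + [p,q]. For instance
  ∂ADG = DG − AG + AD,
  ∂DFJ = FJ − DJ + DF.
This gives a 13×5 integer matrix of rank 5; reducing to Smith normal form yields diagonal entries (1,1,1,1,1).

Reading off H_k = ker ∂_k / im ∂_{k+1}:

  H_0: rank C_0 − rank ∂_1 = 8 − 7 = 1, and the invariant factors of ∂_1 are all 1, so H_0 ≅ Z.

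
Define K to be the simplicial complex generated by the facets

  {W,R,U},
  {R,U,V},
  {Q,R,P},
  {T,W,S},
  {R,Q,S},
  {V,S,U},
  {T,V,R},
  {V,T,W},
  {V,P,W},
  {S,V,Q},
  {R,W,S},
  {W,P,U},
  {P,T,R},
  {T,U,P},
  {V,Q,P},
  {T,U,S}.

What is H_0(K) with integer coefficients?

H_0 = Z.

Take the total order P < Q < R < S < T < U < V < W on the vertex set. Then K (dimension 2) consists of the simplices:

  0-simplices (8): P, Q, R, S, T, U, V, W
  1-simplices (24): PQ, PR, PT, PU, PV, PW, QR, QS, QV, RS, RT, RU, RV, RW, ST, SU, SV, SW, TU, TV, TW, UV, UW, VW
  2-simplices (16): PQR, PQV, PRT, PTU, PUW, PVW, QRS, QSV, RSW, RTV, RUV, RUW, STU, STW, SUV, TVW

Hence C_0 ≅ Z^8, C_1 ≅ Z^24, C_2 ≅ Z^16.

∂_1: C_1 → C_0 is given by ∂[p,q] = [q] − [p].
As a 8×24 matrix over Z this has rank 7, with invariant factors (1,1,1,1,1,1,1).

Boundary ∂_2: C_2 → C_1 sends each 2-simplex [p,q,r] to [q,r] − [p,r] + [p,q]. For instance
  ∂TVW = VW − TW + TV,
  ∂STU = TU − SU + ST.
The resulting 24×16 matrix has rank 15, and its Smith normal form has invariant factors (1,1,1,1,1,1,1,1,1,1,1,1,1,1,1).

From H_k ≅ ker(∂_k) / im(∂_{k+1}) we obtain:

  H_0: rank C_0 − rank ∂_1 = 8 − 7 = 1, and the invariant factors of ∂_1 are all 1, so H_0 ≅ Z.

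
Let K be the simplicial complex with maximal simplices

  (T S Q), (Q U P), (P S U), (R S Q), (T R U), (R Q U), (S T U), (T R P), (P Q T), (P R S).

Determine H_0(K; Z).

H_0 ≅ Z.

Order the vertices as P < Q < R < S < T < U. Listing each simplex with vertices in this order, K has dimension 2 with simplices:

  0-simplices (6): P, Q, R, S, T, U
  1-simplices (15): PQ, PR, PS, PT, PU, QR, QS, QT, QU, RS, RT, RU, ST, SU, TU
  2-simplices (10): PQT, PQU, PRS, PRT, PSU, QRS, QRU, QST, RTU, STU

giving chain groups C_0 ≅ Z^6, C_1 ≅ Z^15, C_2 ≅ Z^10.

Boundary ∂_1: C_1 → C_0 is given by ∂[p,q] = [q] − [p]. For instance
  ∂PR = R − P.
As a 6×15 matrix over Z this has rank 5, with invariant factors (1,1,1,1,1).

∂_2: C_2 → C_1 maps a triangle to the signed sum of its edges. For instance
  ∂STU = TU − SU + ST,
  ∂RTU = TU − RU + RT.
The 15×10 boundary matrix has rank 10 and Smith normal form diag(1,1,1,1,1,1,1,1,1,2).

From H_k ≅ ker(∂_k) / im(∂_{k+1}) we obtain:

  H_0: rank C_0 − rank ∂_1 = 6 − 5 = 1, and the invariant factors of ∂_1 are all 1, so H_0 = Z.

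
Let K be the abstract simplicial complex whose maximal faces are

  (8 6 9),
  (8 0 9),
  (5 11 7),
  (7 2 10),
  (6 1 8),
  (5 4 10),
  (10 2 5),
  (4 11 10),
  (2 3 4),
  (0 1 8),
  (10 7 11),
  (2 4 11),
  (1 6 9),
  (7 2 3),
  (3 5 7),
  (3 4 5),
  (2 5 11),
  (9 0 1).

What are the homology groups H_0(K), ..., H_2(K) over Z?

K has 12 vertices, 27 edges, 18 triangles.
rank ∂_0 = 0, rank ∂_1 = 10 ⇒ b_0 = 12 − 0 − 10 = 2; all invariant factors of ∂_1 are 1 so no torsion. So H_0 ≅ Z^2.
rank ∂_1 = 10, rank ∂_2 = 17 ⇒ b_1 = 27 − 10 − 17 = 0; ∂_2 has invariant factor(s) [2] giving torsion. So H_1 ≅ Z/2.
rank ∂_2 = 17, rank ∂_3 = 0 ⇒ b_2 = 18 − 17 − 0 = 1. So H_2 ≅ Z.

H_0 = Z^2,  H_1 = Z/2,  H_2 = Z.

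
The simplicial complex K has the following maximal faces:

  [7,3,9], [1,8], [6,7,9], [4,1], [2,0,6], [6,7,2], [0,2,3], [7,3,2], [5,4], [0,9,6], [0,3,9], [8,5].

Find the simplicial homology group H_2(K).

Take the total order 0 < 1 < 2 < 3 < 4 < 5 < 6 < 7 < 8 < 9 on the vertex set. Then K (dimension 2) consists of the simplices:

  0-simplices (10): [0], [1], [2], [3], [4], [5], [6], [7], [8], [9]
  1-simplices (16): [0,2], [0,3], [0,6], [0,9], [1,4], [1,8], [2,3], [2,6], [2,7], [3,7], [3,9], [4,5], [5,8], [6,7], [6,9], [7,9]
  2-simplices (8): [0,2,3], [0,2,6], [0,3,9], [0,6,9], [2,3,7], [2,6,7], [3,7,9], [6,7,9]

giving chain groups C_0 ≅ Z^10, C_1 ≅ Z^16, C_2 ≅ Z^8.

∂_1: C_1 → C_0 sends each edge [p,q] (with p < q) to q − p. For instance
  ∂[0,3] = [3] − [0].
This gives a 10×16 integer matrix of rank 8; reducing to Smith normal form yields diagonal entries (1,1,1,1,1,1,1,1).

The boundary map ∂_2: C_2 → C_1 sends each 2-simplex [p,q,r] to [q,r] − [p,r] + [p,q]. For instance
  ∂[3,7,9] = [7,9] − [3,9] + [3,7],
  ∂[0,2,3] = [2,3] − [0,3] + [0,2].
The 16×8 boundary matrix has rank 7 and Smith normal form diag(1,1,1,1,1,1,1).

From H_k ≅ ker(∂_k) / im(∂_{k+1}) we obtain:

  H_2: rank ker ∂_2 − rank ∂_3 = (8 − 7) − 0 = 1, and there is no ∂_3, so H_2 = Z.

H_2 = Z.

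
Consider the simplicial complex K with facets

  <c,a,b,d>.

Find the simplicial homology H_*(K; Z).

We work with the vertex ordering a < b < c < d. The simplices of K, each written with vertices in increasing order, are:

  0-simplices (4): a, b, c, d
  1-simplices (6): ab, ac, ad, bc, bd, cd
  2-simplices (4): abc, abd, acd, bcd
  3-simplices (1): abcd

so the chain groups are C_0 ≅ Z^4, C_1 ≅ Z^6, C_2 ≅ Z^4, C_3 ≅ Z^1.

∂_1: C_1 → C_0 is given by ∂[p,q] = [q] − [p].
The 4×6 boundary matrix has rank 3 and Smith normal form diag(1,1,1).

∂_2: C_2 → C_1 acts by ∂[p,q,r] = [q,r] − [p,r] + [p,q]. For instance
  ∂acd = cd − ad + ac,
  ∂bcd = cd − bd + bc.
The resulting 6×4 matrix has rank 3, and its Smith normal form has invariant factors (1,1,1).

The boundary map ∂_3: C_3 → C_2 sends each 3-simplex σ to the alternating sum Σ_i (−1)^i (σ with its i-th vertex removed). For instance
  ∂abcd = bcd − acd + abd − abc.
The 4×1 boundary matrix has rank 1 and Smith normal form diag(1).

Computing H_k = (kernel of ∂_k) / (image of ∂_{k+1}):

  H_0: rank C_0 − rank ∂_1 = 4 − 3 = 1, and the invariant factors of ∂_1 are all 1, so H_0 = Z.
  H_1: rank ker ∂_1 − rank ∂_2 = (6 − 3) − 3 = 0, and the invariant factors of ∂_2 are all 1, so H_1 = 0.
  H_2: rank ker ∂_2 − rank ∂_3 = (4 − 3) − 1 = 0, and the invariant factors of ∂_3 are all 1, so H_2 = 0.
  H_3: rank ker ∂_3 − rank ∂_4 = (1 − 1) − 0 = 0, and there is no ∂_4, so H_3 = 0.

(K is a triangulation of the 3-simplex.)

H_0 = Z,  H_1 = 0,  H_2 = 0,  H_3 = 0.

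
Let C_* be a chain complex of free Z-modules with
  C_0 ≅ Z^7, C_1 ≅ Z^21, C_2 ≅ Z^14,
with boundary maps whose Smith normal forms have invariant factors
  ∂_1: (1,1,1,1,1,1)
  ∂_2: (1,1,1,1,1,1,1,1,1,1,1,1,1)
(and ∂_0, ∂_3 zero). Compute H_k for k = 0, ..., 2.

H_0 ≅ Z,  H_1 ≅ Z^2,  H_2 ≅ Z.

H_0: b_0 = 7 − 0 − 6 = 1; torsion from ∂_1 factors > 1: none. So H_0 ≅ Z.
H_1: b_1 = 21 − 6 − 13 = 2; torsion from ∂_2 factors > 1: none. So H_1 ≅ Z^2.
H_2: b_2 = 14 − 13 − 0 = 1; torsion from ∂_3 factors > 1: none. So H_2 ≅ Z.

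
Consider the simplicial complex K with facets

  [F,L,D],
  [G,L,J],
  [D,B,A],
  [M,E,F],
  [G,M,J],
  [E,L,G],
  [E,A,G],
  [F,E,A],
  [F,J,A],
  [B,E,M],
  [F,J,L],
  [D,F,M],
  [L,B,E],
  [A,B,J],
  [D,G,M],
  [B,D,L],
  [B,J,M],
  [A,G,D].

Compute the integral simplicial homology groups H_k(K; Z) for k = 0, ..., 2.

Fix the vertex order A < B < D < E < F < G < J < L < M and write every simplex with vertices in increasing order. Then dim K = 2 and the simplices of K are:

  0-simplices (9): A, B, D, E, F, G, J, L, M
  1-simplices (27): AB, AD, AE, AF, AG, AJ, BD, BE, BJ, BL, BM, DF, DG, DL, DM, EF, EG, EL, EM, FJ, FL, FM, GJ, GL, GM, JL, JM
  2-simplices (18): ABD, ABJ, ADG, AEF, AEG, AFJ, BDL, BEL, BEM, BJM, DFL, DFM, DGM, EFM, EGL, FJL, GJL, GJM

Hence C_0 ≅ Z^9, C_1 ≅ Z^27, C_2 ≅ Z^18.

Boundary ∂_1: C_1 → C_0 is given by ∂[p,q] = [q] − [p]. For instance
  ∂AF = F − A.
The resulting 9×27 matrix has rank 8, and its Smith normal form has invariant factors (1,1,1,1,1,1,1,1).

Boundary ∂_2: C_2 → C_1 maps a triangle to the signed sum of its edges. For instance
  ∂ADG = DG − AG + AD,
  ∂ABD = BD − AD + AB.
The resulting 27×18 matrix has rank 17, and its Smith normal form has invariant factors (1,1,1,1,1,1,1,1,1,1,1,1,1,1,1,1,1).

Computing H_k = (kernel of ∂_k) / (image of ∂_{k+1}):

  H_0: rank C_0 − rank ∂_1 = 9 − 8 = 1, and the invariant factors of ∂_1 are all 1, so H_0 ≅ Z.
  H_1: rank ker ∂_1 − rank ∂_2 = (27 − 8) − 17 = 2, and the invariant factors of ∂_2 are all 1, so H_1 ≅ Z^2.
  H_2: rank ker ∂_2 − rank ∂_3 = (18 − 17) − 0 = 1, and there is no ∂_3, so H_2 ≅ Z.

As a check, the Euler characteristic is 9 − 27 + 18 = 0, which agrees with 1 − 2 + 1 = 0.

H_0 ≅ Z,  H_1 ≅ Z^2,  H_2 ≅ Z.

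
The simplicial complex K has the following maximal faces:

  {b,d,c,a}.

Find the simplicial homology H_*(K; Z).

Order the vertices as a < b < c < d. Listing each simplex with vertices in this order, K has dimension 3 with simplices:

  0-simplices (4): a, b, c, d
  1-simplices (6): ab, ac, ad, bc, bd, cd
  2-simplices (4): abc, abd, acd, bcd
  3-simplices (1): abcd

Hence C_0 ≅ Z^4, C_1 ≅ Z^6, C_2 ≅ Z^4, C_3 ≅ Z^1.

The boundary map ∂_1: C_1 → C_0 maps an edge to its endpoints' difference, ∂[p,q] = q − p.
The 4×6 boundary matrix has rank 3 and Smith normal form diag(1,1,1).

Boundary ∂_2: C_2 → C_1 maps a triangle to the signed sum of its edges. For instance
  ∂bcd = cd − bd + bc,
  ∂abd = bd − ad + ab.
As a 6×4 matrix over Z this has rank 3, with invariant factors (1,1,1).

The boundary map ∂_3: C_3 → C_2 sends each 3-simplex σ to the alternating sum Σ_i (−1)^i (σ with its i-th vertex removed). For instance
  ∂abcd = bcd − acd + abd − abc.
This gives a 4×1 integer matrix of rank 1; reducing to Smith normal form yields diagonal entries (1).

Reading off H_k = ker ∂_k / im ∂_{k+1}:

  H_0: rank C_0 − rank ∂_1 = 4 − 3 = 1, and the invariant factors of ∂_1 are all 1, so H_0 ≅ Z.
  H_1: rank ker ∂_1 − rank ∂_2 = (6 − 3) − 3 = 0, and the invariant factors of ∂_2 are all 1, so H_1 ≅ 0.
  H_2: rank ker ∂_2 − rank ∂_3 = (4 − 3) − 1 = 0, and the invariant factors of ∂_3 are all 1, so H_2 ≅ 0.
  H_3: rank ker ∂_3 − rank ∂_4 = (1 − 1) − 0 = 0, and there is no ∂_4, so H_3 ≅ 0.

(K is a triangulation of the 3-simplex.)

H_0 ≅ Z,  H_1 = 0,  H_2 = 0,  H_3 = 0.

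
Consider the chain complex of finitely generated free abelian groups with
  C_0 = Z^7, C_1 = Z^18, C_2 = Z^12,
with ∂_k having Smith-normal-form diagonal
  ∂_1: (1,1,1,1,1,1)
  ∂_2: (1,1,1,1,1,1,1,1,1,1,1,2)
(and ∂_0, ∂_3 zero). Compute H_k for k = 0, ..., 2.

H_0: b_0 = 7 − 0 − 6 = 1; torsion from ∂_1 factors > 1: none. So H_0 ≅ Z.
H_1: b_1 = 18 − 6 − 12 = 0; torsion from ∂_2 factors > 1: [2]. So H_1 ≅ Z_2.
H_2: b_2 = 12 − 12 − 0 = 0; torsion from ∂_3 factors > 1: none. So H_2 ≅ 0.

H_0 ≅ Z,  H_1 ≅ Z_2,  H_2 = 0.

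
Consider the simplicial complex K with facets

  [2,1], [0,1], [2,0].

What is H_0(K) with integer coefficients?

Take the total order 0 < 1 < 2 on the vertex set. Then K (dimension 1) consists of the simplices:

  0-simplices (3): [0], [1], [2]
  1-simplices (3): [0,1], [0,2], [1,2]

giving chain groups C_0 ≅ Z^3, C_1 ≅ Z^3.

Boundary ∂_1: C_1 → C_0 sends each edge [p,q] (with p < q) to q − p. For instance
  ∂[1,2] = [2] − [1].
The 3×3 boundary matrix has rank 2 and Smith normal form diag(1,1).

Reading off H_k = ker ∂_k / im ∂_{k+1}:

  H_0: rank C_0 − rank ∂_1 = 3 − 2 = 1, and the invariant factors of ∂_1 are all 1, so H_0 = Z.

(K is a triangulation of the circle S^1.)

H_0 = Z.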